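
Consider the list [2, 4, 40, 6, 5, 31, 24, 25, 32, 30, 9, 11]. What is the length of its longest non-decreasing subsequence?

One longest non-decreasing subsequence is 2, 4, 6, 24, 25, 32 (positions 1,2,4,7,8,9), of length 6; no longer one exists.

6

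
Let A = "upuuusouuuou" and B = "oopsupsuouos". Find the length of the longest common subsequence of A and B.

A longest common subsequence is upuouo (length 6); the LCS DP confirms no longer common subsequence exists.

6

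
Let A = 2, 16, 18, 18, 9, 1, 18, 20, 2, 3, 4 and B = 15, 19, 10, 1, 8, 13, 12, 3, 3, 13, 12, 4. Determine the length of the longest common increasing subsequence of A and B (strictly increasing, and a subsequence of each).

For each value that appears in both, track the longest common increasing run ending there.
The best achievable length is 3; one witness is 1, 3, 4 (A-positions 6,10,11, B-positions 4,8,12).

3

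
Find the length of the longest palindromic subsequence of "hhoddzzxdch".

6

One longest palindromic subsequence is hdzzdh (positions 1,5,6,7,9,11); it reads the same forward and backward, and the interval DP gives dp[1][11] = 6.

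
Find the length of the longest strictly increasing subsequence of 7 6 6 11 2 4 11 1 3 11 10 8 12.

Let dp[i] be the longest increasing subsequence ending at position i. Then dp = [1, 1, 1, 2, 1, 2, 3, 1, 2, 3, 3, 3, 4].
The maximum is 4; one witness is 2, 4, 11, 12 at positions 5,6,7,13.

4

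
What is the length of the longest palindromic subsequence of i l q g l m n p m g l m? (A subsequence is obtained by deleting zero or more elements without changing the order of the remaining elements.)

One longest palindromic subsequence is lgmpmgl (positions 2,4,6,8,9,10,11); it reads the same forward and backward, and the interval DP gives dp[1][12] = 7.

7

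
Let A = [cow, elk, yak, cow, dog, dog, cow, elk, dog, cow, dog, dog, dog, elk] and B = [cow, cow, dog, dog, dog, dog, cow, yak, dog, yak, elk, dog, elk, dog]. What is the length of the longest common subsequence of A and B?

Backtracking the LCS table gives one alignment: cow (A1,B1) → cow (A4,B2) → dog (A5,B4) → dog (A6,B5) → dog (A9,B6) → cow (A10,B7) → dog (A11,B9) → dog (A12,B12) → dog (A13,B14).
So the longest common subsequence has length 9.

9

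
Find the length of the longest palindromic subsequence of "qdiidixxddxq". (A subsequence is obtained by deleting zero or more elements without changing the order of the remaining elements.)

8

Using dp[i][j] = 2 + dp[i+1][j−1] if the ends match, else max(dp[i+1][j], dp[i][j−1]):
dp[1][12] = 8. A witness is qddxxddq at positions 1,2,5,7,8,9,10,12.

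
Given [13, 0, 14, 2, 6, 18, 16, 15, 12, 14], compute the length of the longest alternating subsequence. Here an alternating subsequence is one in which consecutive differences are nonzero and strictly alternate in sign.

Track the best alternating length ending on an up-step vs a down-step at each position: up/down = 1/1, 1/2, 3/1, 3/4, 5/4, 5/1, 5/6, 5/6, 5/6, 7/6.
The maximum over both is 7; one such subsequence is 13, 0, 14, 2, 18, 12, 14.

7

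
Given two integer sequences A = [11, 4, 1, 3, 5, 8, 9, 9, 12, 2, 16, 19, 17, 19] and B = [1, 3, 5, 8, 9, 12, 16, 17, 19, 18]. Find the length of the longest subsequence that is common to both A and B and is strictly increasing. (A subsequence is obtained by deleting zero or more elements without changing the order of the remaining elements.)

9

A longest common strictly increasing subsequence is 1, 3, 5, 8, 9, 12, 16, 17, 19 (length 9); it appears in order in both A and B, and no longer such subsequence exists.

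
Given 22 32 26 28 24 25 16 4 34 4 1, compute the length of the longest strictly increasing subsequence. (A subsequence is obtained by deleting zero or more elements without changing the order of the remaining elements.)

4

One longest increasing subsequence is 22, 26, 28, 34 (positions 1,3,4,9), of length 4; no longer one exists.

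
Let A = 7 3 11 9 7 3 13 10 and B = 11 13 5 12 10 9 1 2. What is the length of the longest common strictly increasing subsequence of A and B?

2

A longest common strictly increasing subsequence is 11, 13 (length 2); it appears in order in both A and B, and no longer such subsequence exists.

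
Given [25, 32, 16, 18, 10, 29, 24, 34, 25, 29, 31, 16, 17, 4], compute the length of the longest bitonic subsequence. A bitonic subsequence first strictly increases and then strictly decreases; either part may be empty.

One longest bitonic subsequence is 16, 18, 24, 25, 29, 31, 17, 4 (positions 3,4,7,9,10,11,13,14): it rises to 31 then falls. Length 8 is optimal.

8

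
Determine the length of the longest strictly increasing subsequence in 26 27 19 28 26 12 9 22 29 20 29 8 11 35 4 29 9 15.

Let dp[i] be the longest increasing subsequence ending at position i. Then dp = [1, 2, 1, 3, 2, 1, 1, 2, 4, 2, 4, 1, 2, 5, 1, 4, 2, 3].
The maximum is 5; one witness is 26, 27, 28, 29, 35 at positions 1,2,4,9,14.

5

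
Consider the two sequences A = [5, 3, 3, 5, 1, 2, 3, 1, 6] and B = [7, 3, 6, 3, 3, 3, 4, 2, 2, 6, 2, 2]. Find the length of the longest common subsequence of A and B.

4

Backtracking the LCS table gives one alignment: 3 (A2,B5) → 3 (A3,B6) → 2 (A6,B9) → 6 (A9,B10).
So the longest common subsequence has length 4.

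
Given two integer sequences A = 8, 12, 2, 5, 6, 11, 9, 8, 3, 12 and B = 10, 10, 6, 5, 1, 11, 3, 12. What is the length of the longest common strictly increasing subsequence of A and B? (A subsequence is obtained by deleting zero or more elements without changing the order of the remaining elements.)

For each value that appears in both, track the longest common increasing run ending there.
The best achievable length is 3; one witness is 6, 11, 12 (A-positions 5,6,10, B-positions 3,6,8).

3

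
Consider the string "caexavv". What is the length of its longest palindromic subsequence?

Using dp[i][j] = 2 + dp[i+1][j−1] if the ends match, else max(dp[i+1][j], dp[i][j−1]):
dp[1][7] = 3. A witness is axa at positions 2,4,5.

3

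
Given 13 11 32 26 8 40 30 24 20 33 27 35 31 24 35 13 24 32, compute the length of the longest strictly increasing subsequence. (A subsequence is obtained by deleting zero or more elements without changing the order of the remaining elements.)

5

Let dp[i] be the longest increasing subsequence ending at position i. Then dp = [1, 1, 2, 2, 1, 3, 3, 2, 2, 4, 3, 5, 4, 3, 5, 2, 3, 5].
The maximum is 5; one witness is 13, 26, 30, 33, 35 at positions 1,4,7,10,12.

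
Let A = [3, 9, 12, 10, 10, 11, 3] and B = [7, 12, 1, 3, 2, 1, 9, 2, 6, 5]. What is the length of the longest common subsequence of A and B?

A longest common subsequence is 3, 9 (length 2); the LCS DP confirms no longer common subsequence exists.

2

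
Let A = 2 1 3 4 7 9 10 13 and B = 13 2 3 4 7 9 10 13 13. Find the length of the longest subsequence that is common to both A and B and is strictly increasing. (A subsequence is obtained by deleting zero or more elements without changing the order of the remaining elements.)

7

For each value that appears in both, track the longest common increasing run ending there.
The best achievable length is 7; one witness is 2, 3, 4, 7, 9, 10, 13 (A-positions 1,3,4,5,6,7,8, B-positions 2,3,4,5,6,7,8).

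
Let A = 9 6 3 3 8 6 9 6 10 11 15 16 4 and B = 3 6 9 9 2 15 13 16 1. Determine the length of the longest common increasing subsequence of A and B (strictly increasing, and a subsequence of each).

5

A longest common strictly increasing subsequence is 3, 6, 9, 15, 16 (length 5); it appears in order in both A and B, and no longer such subsequence exists.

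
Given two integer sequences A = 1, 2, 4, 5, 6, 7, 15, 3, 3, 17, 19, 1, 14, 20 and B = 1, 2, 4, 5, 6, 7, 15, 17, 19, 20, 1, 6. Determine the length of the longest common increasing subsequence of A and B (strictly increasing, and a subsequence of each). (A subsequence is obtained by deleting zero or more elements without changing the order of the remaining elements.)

10

For each value that appears in both, track the longest common increasing run ending there.
The best achievable length is 10; one witness is 1, 2, 4, 5, 6, 7, 15, 17, 19, 20 (A-positions 1,2,3,4,5,6,7,10,11,14, B-positions 1,2,3,4,5,6,7,8,9,10).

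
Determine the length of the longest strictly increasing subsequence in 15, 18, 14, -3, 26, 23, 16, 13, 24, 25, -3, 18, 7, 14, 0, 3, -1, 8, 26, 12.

Let dp[i] be the longest increasing subsequence ending at position i. Then dp = [1, 2, 1, 1, 3, 3, 2, 2, 4, 5, 1, 3, 2, 3, 2, 3, 2, 4, 6, 5].
The maximum is 6; one witness is 15, 18, 23, 24, 25, 26 at positions 1,2,6,9,10,19.

6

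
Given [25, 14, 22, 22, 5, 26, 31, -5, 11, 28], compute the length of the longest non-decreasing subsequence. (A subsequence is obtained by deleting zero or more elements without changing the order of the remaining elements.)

5

Let dp[i] be the longest non-decreasing subsequence ending at position i. Then dp = [1, 1, 2, 3, 1, 4, 5, 1, 2, 5].
The maximum is 5; one witness is 14, 22, 22, 26, 31 at positions 2,3,4,6,7.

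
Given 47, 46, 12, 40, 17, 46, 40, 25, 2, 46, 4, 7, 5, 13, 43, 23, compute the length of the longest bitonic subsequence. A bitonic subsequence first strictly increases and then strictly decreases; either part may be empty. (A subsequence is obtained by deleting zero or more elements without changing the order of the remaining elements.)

7

Let inc[i] be the LIS ending at i and dec[i] the longest strictly decreasing subsequence starting at i. inc = [1, 1, 1, 2, 2, 3, 3, 3, 1, 4, 2, 3, 3, 4, 5, 5], dec = [6, 5, 3, 4, 3, 5, 4, 3, 1, 3, 1, 2, 1, 1, 2, 1].
max_i inc[i]+dec[i]−1 = 7, with one witness 12, 40, 46, 40, 25, 7, 5.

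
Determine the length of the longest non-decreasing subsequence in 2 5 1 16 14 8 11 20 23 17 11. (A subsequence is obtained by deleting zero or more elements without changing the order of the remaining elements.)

6

Let dp[i] be the longest non-decreasing subsequence ending at position i. Then dp = [1, 2, 1, 3, 3, 3, 4, 5, 6, 5, 5].
The maximum is 6; one witness is 2, 5, 8, 11, 20, 23 at positions 1,2,6,7,8,9.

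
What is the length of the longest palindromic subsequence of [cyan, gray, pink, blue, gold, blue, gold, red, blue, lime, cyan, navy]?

Using dp[i][j] = 2 + dp[i+1][j−1] if the ends match, else max(dp[i+1][j], dp[i][j−1]):
dp[1][12] = 7. A witness is cyan blue gold blue gold blue cyan at positions 1,4,5,6,7,9,11.

7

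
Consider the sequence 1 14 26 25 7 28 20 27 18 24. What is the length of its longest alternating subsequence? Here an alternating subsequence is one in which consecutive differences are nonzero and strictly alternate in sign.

8

Track the best alternating length ending on an up-step vs a down-step at each position: up/down = 1/1, 2/1, 2/1, 2/3, 2/3, 4/1, 4/5, 6/5, 4/7, 8/7.
The maximum over both is 8; one such subsequence is 1, 26, 25, 28, 20, 27, 18, 24.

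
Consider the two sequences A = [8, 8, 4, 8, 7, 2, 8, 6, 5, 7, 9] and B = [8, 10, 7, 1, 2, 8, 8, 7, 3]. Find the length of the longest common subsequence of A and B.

A longest common subsequence is 8, 7, 2, 8, 7 (length 5); the LCS DP confirms no longer common subsequence exists.

5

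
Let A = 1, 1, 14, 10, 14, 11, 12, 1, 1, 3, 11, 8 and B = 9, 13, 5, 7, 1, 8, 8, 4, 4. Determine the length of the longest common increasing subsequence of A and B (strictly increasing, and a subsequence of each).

2

For each value that appears in both, track the longest common increasing run ending there.
The best achievable length is 2; one witness is 1, 8 (A-positions 1,12, B-positions 5,6).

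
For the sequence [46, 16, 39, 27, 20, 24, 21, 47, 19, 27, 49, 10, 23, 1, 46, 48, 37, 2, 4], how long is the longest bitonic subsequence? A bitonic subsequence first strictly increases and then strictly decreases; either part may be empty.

8

One longest bitonic subsequence is 46, 39, 27, 24, 21, 19, 10, 4 (positions 1,3,4,6,7,9,12,19): it rises to 46 then falls. Length 8 is optimal.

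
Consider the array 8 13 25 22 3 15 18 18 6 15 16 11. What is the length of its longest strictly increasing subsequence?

4

One longest increasing subsequence is 8, 13, 15, 18 (positions 1,2,6,7), of length 4; no longer one exists.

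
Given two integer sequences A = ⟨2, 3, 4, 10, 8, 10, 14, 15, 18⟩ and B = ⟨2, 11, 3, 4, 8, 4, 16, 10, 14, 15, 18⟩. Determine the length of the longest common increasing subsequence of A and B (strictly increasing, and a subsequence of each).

For each value that appears in both, track the longest common increasing run ending there.
The best achievable length is 8; one witness is 2, 3, 4, 8, 10, 14, 15, 18 (A-positions 1,2,3,5,6,7,8,9, B-positions 1,3,4,5,8,9,10,11).

8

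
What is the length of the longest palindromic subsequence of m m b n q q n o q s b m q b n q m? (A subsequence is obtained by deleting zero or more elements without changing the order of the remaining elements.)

One longest palindromic subsequence is mmbnqqnbmm (positions 1,2,3,4,5,6,7,11,12,17); it reads the same forward and backward, and the interval DP gives dp[1][17] = 10.

10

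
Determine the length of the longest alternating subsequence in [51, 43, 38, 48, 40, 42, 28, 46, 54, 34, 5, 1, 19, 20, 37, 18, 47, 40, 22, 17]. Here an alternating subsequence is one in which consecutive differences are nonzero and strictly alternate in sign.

A longest alternating subsequence is 51, 43, 48, 40, 42, 28, 46, 5, 19, 18, 47, 40 (positions 1,2,4,5,6,7,8,11,13,16,17,18); its 11 consecutive differences strictly alternate in sign, and length 12 is optimal.

12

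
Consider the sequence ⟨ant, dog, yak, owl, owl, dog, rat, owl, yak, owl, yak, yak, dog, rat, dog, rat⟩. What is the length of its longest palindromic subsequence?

9

Using dp[i][j] = 2 + dp[i+1][j−1] if the ends match, else max(dp[i+1][j], dp[i][j−1]):
dp[1][16] = 9. A witness is dog yak owl owl rat owl owl yak dog at positions 2,3,4,5,7,8,10,12,15.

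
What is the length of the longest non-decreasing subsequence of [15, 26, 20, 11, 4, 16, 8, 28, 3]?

3

Let dp[i] be the longest non-decreasing subsequence ending at position i. Then dp = [1, 2, 2, 1, 1, 2, 2, 3, 1].
The maximum is 3; one witness is 15, 26, 28 at positions 1,2,8.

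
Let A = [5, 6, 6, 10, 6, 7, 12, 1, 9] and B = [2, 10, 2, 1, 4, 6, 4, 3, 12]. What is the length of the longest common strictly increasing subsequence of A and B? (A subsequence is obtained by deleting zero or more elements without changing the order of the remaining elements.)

2

A longest common strictly increasing subsequence is 10, 12 (length 2); it appears in order in both A and B, and no longer such subsequence exists.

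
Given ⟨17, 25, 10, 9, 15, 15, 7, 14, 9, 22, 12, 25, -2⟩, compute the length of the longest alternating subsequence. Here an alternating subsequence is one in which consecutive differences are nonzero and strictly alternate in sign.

11

Track the best alternating length ending on an up-step vs a down-step at each position: up/down = 1/1, 2/1, 1/3, 1/3, 4/3, 4/3, 1/5, 6/5, 6/7, 8/3, 8/9, 10/1, 1/11.
The maximum over both is 11; one such subsequence is 17, 25, 10, 15, 7, 14, 9, 22, 12, 25, -2.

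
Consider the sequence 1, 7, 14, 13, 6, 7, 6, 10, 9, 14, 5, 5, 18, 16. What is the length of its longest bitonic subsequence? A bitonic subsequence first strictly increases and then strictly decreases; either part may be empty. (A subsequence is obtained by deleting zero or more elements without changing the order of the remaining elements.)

7

One longest bitonic subsequence is 1, 7, 14, 13, 10, 9, 5 (positions 1,2,3,4,8,9,12): it rises to 14 then falls. Length 7 is optimal.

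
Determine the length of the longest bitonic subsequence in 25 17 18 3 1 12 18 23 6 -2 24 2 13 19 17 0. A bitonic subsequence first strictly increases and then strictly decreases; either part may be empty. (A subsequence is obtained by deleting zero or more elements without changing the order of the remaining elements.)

Let inc[i] be the LIS ending at i and dec[i] the longest strictly decreasing subsequence starting at i. inc = [1, 1, 2, 1, 1, 2, 3, 4, 2, 1, 5, 2, 3, 4, 4, 2], dec = [6, 5, 5, 3, 2, 4, 4, 4, 3, 1, 4, 2, 2, 3, 2, 1].
max_i inc[i]+dec[i]−1 = 8, with one witness 3, 12, 18, 23, 24, 19, 17, 0.

8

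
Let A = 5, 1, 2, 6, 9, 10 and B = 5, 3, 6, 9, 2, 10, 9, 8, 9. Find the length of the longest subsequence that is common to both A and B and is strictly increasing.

4

For each value that appears in both, track the longest common increasing run ending there.
The best achievable length is 4; one witness is 5, 6, 9, 10 (A-positions 1,4,5,6, B-positions 1,3,4,6).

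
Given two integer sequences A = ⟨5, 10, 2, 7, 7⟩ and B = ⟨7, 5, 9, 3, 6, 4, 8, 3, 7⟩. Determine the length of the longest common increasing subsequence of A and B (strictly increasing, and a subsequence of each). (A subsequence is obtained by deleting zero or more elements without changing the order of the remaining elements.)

A longest common strictly increasing subsequence is 5, 7 (length 2); it appears in order in both A and B, and no longer such subsequence exists.

2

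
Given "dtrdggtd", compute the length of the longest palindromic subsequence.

6

Using dp[i][j] = 2 + dp[i+1][j−1] if the ends match, else max(dp[i+1][j], dp[i][j−1]):
dp[1][8] = 6. A witness is dtggtd at positions 1,2,5,6,7,8.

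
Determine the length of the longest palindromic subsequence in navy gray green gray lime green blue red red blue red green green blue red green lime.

One longest palindromic subsequence is lime green red blue green green blue red green lime (positions 5,6,8,10,12,13,14,15,16,17); it reads the same forward and backward, and the interval DP gives dp[1][17] = 10.

10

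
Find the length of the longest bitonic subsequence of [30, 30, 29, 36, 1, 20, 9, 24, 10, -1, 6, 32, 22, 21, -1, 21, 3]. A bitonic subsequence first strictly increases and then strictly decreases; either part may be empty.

Let inc[i] be the LIS ending at i and dec[i] the longest strictly decreasing subsequence starting at i. inc = [1, 1, 1, 2, 1, 2, 2, 3, 3, 1, 2, 4, 4, 4, 1, 4, 2], dec = [6, 6, 5, 5, 2, 4, 3, 4, 3, 1, 2, 4, 3, 2, 1, 2, 1].
max_i inc[i]+dec[i]−1 = 7, with one witness 1, 20, 24, 32, 22, 21, 3.

7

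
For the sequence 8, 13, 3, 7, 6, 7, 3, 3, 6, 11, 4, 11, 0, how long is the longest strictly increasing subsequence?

4

Scanning left to right, the best length ending at each element is: 8→1, 13→2, 3→1, 7→2, 6→2, 7→3, 3→1, 3→1, 6→2, 11→4, 4→2, 11→4, 0→1.
So the longest increasing subsequence has length 4, e.g. 3, 6, 7, 11.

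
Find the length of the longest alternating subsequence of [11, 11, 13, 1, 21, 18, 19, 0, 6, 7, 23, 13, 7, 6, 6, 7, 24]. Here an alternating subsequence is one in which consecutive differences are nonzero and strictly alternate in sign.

Track the best alternating length ending on an up-step vs a down-step at each position: up/down = 1/1, 1/1, 2/1, 1/3, 4/1, 4/5, 6/5, 1/7, 8/7, 8/7, 8/1, 8/9, 8/9, 8/9, 8/9, 10/9, 10/1.
The maximum over both is 10; one such subsequence is 11, 13, 1, 21, 18, 19, 0, 7, 6, 7.

10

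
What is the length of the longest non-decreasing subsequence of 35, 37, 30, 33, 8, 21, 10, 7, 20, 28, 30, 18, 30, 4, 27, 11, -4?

Let dp[i] be the longest non-decreasing subsequence ending at position i. Then dp = [1, 2, 1, 2, 1, 2, 2, 1, 3, 4, 5, 3, 6, 1, 4, 3, 1].
The maximum is 6; one witness is 8, 10, 20, 28, 30, 30 at positions 5,7,9,10,11,13.

6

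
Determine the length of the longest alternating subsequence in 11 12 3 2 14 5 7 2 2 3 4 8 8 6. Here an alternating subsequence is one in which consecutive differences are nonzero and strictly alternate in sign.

A longest alternating subsequence is 11, 12, 3, 14, 5, 7, 2, 8, 6 (positions 1,2,3,5,6,7,8,12,14); its 8 consecutive differences strictly alternate in sign, and length 9 is optimal.

9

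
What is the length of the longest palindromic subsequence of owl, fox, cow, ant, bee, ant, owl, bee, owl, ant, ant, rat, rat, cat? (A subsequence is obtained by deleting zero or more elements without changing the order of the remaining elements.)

7

One longest palindromic subsequence is ant ant owl bee owl ant ant (positions 4,6,7,8,9,10,11); it reads the same forward and backward, and the interval DP gives dp[1][14] = 7.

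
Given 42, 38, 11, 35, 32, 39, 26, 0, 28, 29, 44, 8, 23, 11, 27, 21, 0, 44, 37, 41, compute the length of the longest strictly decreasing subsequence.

8

Let dp[i] be the longest decreasing subsequence ending at position i. Then dp = [1, 2, 3, 3, 4, 2, 5, 6, 5, 5, 1, 6, 6, 7, 6, 7, 8, 1, 3, 2].
The maximum is 8; one witness is 42, 38, 35, 32, 26, 23, 11, 0 at positions 1,2,4,5,7,13,14,17.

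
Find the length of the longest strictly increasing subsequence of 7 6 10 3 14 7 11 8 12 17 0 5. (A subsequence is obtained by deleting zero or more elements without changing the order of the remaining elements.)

5

One longest increasing subsequence is 7, 10, 11, 12, 17 (positions 1,3,7,9,10), of length 5; no longer one exists.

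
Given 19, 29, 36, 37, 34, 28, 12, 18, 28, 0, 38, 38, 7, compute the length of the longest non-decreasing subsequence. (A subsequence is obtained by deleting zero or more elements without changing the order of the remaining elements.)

6

Let dp[i] be the longest non-decreasing subsequence ending at position i. Then dp = [1, 2, 3, 4, 3, 2, 1, 2, 3, 1, 5, 6, 2].
The maximum is 6; one witness is 19, 29, 36, 37, 38, 38 at positions 1,2,3,4,11,12.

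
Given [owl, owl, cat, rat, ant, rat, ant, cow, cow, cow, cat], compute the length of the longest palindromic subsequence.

5

Using dp[i][j] = 2 + dp[i+1][j−1] if the ends match, else max(dp[i+1][j], dp[i][j−1]):
dp[1][11] = 5. A witness is cat cow cow cow cat at positions 3,8,9,10,11.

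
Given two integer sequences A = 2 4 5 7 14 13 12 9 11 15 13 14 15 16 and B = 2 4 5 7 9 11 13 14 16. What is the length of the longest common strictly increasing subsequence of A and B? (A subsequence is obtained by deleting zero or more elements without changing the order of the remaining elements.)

A longest common strictly increasing subsequence is 2, 4, 5, 7, 9, 11, 13, 14, 16 (length 9); it appears in order in both A and B, and no longer such subsequence exists.

9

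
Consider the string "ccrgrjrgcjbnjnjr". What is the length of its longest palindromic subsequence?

Using dp[i][j] = 2 + dp[i+1][j−1] if the ends match, else max(dp[i+1][j], dp[i][j−1]):
dp[1][16] = 7. A witness is rjnjnjr at positions 3,6,12,13,14,15,16.

7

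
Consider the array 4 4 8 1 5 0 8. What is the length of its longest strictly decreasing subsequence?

One longest decreasing subsequence is 4, 1, 0 (positions 1,4,6), of length 3; no longer one exists.

3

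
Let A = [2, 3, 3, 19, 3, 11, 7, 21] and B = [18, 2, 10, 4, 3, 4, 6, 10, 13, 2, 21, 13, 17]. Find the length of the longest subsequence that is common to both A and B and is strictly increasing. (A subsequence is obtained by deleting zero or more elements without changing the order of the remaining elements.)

For each value that appears in both, track the longest common increasing run ending there.
The best achievable length is 3; one witness is 2, 3, 21 (A-positions 1,2,8, B-positions 2,5,11).

3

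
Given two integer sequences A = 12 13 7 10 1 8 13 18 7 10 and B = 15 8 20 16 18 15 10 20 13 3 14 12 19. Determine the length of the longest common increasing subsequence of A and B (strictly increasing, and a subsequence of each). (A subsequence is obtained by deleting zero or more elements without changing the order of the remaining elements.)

2

A longest common strictly increasing subsequence is 8, 18 (length 2); it appears in order in both A and B, and no longer such subsequence exists.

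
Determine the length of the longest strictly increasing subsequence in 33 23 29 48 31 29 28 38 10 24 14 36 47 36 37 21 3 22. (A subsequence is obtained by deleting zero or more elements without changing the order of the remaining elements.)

Scanning left to right, the best length ending at each element is: 33→1, 23→1, 29→2, 48→3, 31→3, 29→2, 28→2, 38→4, 10→1, 24→2, 14→2, 36→4, 47→5, 36→4, 37→5, 21→3, 3→1, 22→4.
So the longest increasing subsequence has length 5, e.g. 23, 29, 31, 38, 47.

5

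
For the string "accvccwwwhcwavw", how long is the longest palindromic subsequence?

One longest palindromic subsequence is vcwwwcv (positions 4,6,7,8,9,11,14); it reads the same forward and backward, and the interval DP gives dp[1][15] = 7.

7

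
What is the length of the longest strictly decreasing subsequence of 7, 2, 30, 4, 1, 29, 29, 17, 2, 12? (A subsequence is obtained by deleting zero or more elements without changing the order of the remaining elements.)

4

One longest decreasing subsequence is 30, 29, 17, 2 (positions 3,6,8,9), of length 4; no longer one exists.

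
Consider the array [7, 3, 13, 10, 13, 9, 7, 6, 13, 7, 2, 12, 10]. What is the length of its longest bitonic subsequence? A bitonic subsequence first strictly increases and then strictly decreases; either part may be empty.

7

One longest bitonic subsequence is 7, 13, 10, 9, 7, 6, 2 (positions 1,3,4,6,7,8,11): it rises to 13 then falls. Length 7 is optimal.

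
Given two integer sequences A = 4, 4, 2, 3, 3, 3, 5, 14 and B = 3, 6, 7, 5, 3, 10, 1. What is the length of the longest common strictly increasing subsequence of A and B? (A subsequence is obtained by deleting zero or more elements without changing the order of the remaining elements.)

A longest common strictly increasing subsequence is 3, 5 (length 2); it appears in order in both A and B, and no longer such subsequence exists.

2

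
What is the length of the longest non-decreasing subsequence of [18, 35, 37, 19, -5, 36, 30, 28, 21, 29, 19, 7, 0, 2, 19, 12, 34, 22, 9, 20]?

Let dp[i] be the longest non-decreasing subsequence ending at position i. Then dp = [1, 2, 3, 2, 1, 3, 3, 3, 3, 4, 3, 2, 2, 3, 4, 4, 5, 5, 4, 5].
The maximum is 5; one witness is 18, 19, 28, 29, 34 at positions 1,4,8,10,17.

5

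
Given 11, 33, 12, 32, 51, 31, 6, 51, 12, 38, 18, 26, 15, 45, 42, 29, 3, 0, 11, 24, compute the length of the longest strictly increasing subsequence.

One longest increasing subsequence is 11, 12, 32, 38, 45 (positions 1,3,4,10,14), of length 5; no longer one exists.

5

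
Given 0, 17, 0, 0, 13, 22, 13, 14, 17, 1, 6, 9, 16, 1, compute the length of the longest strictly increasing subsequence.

5

Scanning left to right, the best length ending at each element is: 0→1, 17→2, 0→1, 0→1, 13→2, 22→3, 13→2, 14→3, 17→4, 1→2, 6→3, 9→4, 16→5, 1→2.
So the longest increasing subsequence has length 5, e.g. 0, 1, 6, 9, 16.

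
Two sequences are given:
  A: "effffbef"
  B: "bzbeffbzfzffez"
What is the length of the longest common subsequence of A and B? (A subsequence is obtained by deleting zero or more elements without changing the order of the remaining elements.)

A longest common subsequence is effffe (length 6); the LCS DP confirms no longer common subsequence exists.

6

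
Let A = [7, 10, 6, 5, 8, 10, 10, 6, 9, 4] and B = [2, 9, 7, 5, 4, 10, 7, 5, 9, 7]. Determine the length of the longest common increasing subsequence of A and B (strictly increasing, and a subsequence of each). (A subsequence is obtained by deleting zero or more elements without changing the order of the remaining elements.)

2

A longest common strictly increasing subsequence is 7, 10 (length 2); it appears in order in both A and B, and no longer such subsequence exists.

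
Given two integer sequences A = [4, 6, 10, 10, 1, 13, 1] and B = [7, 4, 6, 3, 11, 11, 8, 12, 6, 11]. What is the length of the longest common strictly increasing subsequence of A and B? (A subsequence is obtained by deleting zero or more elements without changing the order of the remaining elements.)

For each value that appears in both, track the longest common increasing run ending there.
The best achievable length is 2; one witness is 4, 6 (A-positions 1,2, B-positions 2,3).

2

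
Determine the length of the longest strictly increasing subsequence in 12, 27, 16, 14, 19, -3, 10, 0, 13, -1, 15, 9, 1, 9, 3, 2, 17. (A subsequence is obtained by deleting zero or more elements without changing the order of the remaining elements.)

5

Let dp[i] be the longest increasing subsequence ending at position i. Then dp = [1, 2, 2, 2, 3, 1, 2, 2, 3, 2, 4, 3, 3, 4, 4, 4, 5].
The maximum is 5; one witness is -3, 10, 13, 15, 17 at positions 6,7,9,11,17.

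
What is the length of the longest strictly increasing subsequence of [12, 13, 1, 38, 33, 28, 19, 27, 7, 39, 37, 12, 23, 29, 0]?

5

One longest increasing subsequence is 12, 13, 19, 27, 39 (positions 1,2,7,8,10), of length 5; no longer one exists.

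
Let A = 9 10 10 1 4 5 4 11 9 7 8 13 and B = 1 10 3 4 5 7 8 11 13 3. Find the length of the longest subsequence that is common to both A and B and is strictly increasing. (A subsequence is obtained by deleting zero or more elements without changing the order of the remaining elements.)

A longest common strictly increasing subsequence is 1, 4, 5, 7, 8, 13 (length 6); it appears in order in both A and B, and no longer such subsequence exists.

6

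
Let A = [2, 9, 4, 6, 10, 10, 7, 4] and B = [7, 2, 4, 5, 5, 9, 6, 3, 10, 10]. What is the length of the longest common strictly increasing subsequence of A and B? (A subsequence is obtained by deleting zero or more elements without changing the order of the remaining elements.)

For each value that appears in both, track the longest common increasing run ending there.
The best achievable length is 4; one witness is 2, 4, 6, 10 (A-positions 1,3,4,5, B-positions 2,3,7,9).

4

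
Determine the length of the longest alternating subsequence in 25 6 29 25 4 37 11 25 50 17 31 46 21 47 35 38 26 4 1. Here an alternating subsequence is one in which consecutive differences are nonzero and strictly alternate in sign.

14

A longest alternating subsequence is 25, 6, 29, 25, 37, 11, 25, 17, 31, 21, 47, 35, 38, 26 (positions 1,2,3,4,6,7,8,10,11,13,14,15,16,17); its 13 consecutive differences strictly alternate in sign, and length 14 is optimal.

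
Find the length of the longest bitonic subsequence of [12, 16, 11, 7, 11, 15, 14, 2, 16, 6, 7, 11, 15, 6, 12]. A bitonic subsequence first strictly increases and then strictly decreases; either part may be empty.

6

One longest bitonic subsequence is 12, 16, 15, 14, 11, 6 (positions 1,2,6,7,12,14): it rises to 16 then falls. Length 6 is optimal.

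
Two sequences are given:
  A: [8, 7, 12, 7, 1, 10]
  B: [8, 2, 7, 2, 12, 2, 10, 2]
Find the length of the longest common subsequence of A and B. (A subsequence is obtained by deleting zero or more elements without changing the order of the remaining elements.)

4

A longest common subsequence is 8, 7, 12, 10 (length 4); the LCS DP confirms no longer common subsequence exists.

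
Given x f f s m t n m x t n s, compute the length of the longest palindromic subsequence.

5

Using dp[i][j] = 2 + dp[i+1][j−1] if the ends match, else max(dp[i+1][j], dp[i][j−1]):
dp[1][12] = 5. A witness is sntns at positions 4,7,10,11,12.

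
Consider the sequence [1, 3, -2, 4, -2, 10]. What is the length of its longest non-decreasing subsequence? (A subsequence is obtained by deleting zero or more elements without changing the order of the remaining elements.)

Let dp[i] be the longest non-decreasing subsequence ending at position i. Then dp = [1, 2, 1, 3, 2, 4].
The maximum is 4; one witness is 1, 3, 4, 10 at positions 1,2,4,6.

4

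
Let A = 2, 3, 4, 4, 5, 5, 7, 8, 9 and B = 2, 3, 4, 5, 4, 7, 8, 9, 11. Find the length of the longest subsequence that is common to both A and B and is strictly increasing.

7

For each value that appears in both, track the longest common increasing run ending there.
The best achievable length is 7; one witness is 2, 3, 4, 5, 7, 8, 9 (A-positions 1,2,3,5,7,8,9, B-positions 1,2,3,4,6,7,8).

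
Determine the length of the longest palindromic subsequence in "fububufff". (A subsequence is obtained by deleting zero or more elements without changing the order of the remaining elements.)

7

Using dp[i][j] = 2 + dp[i+1][j−1] if the ends match, else max(dp[i+1][j], dp[i][j−1]):
dp[1][9] = 7. A witness is fububuf at positions 1,2,3,4,5,6,9.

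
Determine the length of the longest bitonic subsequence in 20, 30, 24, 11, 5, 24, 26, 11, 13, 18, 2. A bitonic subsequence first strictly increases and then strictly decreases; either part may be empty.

Let inc[i] be the LIS ending at i and dec[i] the longest strictly decreasing subsequence starting at i. inc = [1, 2, 2, 1, 1, 2, 3, 2, 3, 4, 1], dec = [4, 5, 4, 3, 2, 3, 3, 2, 2, 2, 1].
max_i inc[i]+dec[i]−1 = 6, with one witness 20, 30, 24, 11, 5, 2.

6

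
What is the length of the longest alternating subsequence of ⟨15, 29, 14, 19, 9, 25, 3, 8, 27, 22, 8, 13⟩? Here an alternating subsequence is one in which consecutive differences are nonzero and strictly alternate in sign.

10

Track the best alternating length ending on an up-step vs a down-step at each position: up/down = 1/1, 2/1, 1/3, 4/3, 1/5, 6/3, 1/7, 8/7, 8/3, 8/9, 8/9, 10/9.
The maximum over both is 10; one such subsequence is 15, 29, 14, 19, 9, 25, 3, 27, 8, 13.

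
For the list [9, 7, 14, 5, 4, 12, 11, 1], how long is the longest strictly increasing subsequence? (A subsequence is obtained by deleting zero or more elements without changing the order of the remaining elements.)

One longest increasing subsequence is 9, 14 (positions 1,3), of length 2; no longer one exists.

2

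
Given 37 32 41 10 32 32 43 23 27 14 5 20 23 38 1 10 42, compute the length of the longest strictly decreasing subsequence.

One longest decreasing subsequence is 37, 32, 23, 14, 5, 1 (positions 1,2,8,10,11,15), of length 6; no longer one exists.

6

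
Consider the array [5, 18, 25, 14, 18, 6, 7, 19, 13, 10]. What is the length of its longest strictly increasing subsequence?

Let dp[i] be the longest increasing subsequence ending at position i. Then dp = [1, 2, 3, 2, 3, 2, 3, 4, 4, 4].
The maximum is 4; one witness is 5, 14, 18, 19 at positions 1,4,5,8.

4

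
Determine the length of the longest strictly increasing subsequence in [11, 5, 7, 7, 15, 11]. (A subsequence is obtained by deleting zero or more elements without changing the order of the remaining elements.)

3

One longest increasing subsequence is 5, 7, 15 (positions 2,3,5), of length 3; no longer one exists.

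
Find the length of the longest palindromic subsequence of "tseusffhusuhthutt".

9

One longest palindromic subsequence is tuhusuhut (positions 1,4,8,9,10,11,14,15,17); it reads the same forward and backward, and the interval DP gives dp[1][17] = 9.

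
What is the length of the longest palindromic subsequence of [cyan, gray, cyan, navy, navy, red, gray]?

Using dp[i][j] = 2 + dp[i+1][j−1] if the ends match, else max(dp[i+1][j], dp[i][j−1]):
dp[1][7] = 4. A witness is gray navy navy gray at positions 2,4,5,7.

4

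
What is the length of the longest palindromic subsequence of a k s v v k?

One longest palindromic subsequence is kvvk (positions 2,4,5,6); it reads the same forward and backward, and the interval DP gives dp[1][6] = 4.

4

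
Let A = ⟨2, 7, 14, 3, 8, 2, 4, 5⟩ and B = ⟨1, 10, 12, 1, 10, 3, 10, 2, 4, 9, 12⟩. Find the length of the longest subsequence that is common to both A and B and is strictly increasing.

2

A longest common strictly increasing subsequence is 3, 4 (length 2); it appears in order in both A and B, and no longer such subsequence exists.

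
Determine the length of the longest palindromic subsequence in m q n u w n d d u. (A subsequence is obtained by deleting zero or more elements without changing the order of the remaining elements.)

4

One longest palindromic subsequence is uddu (positions 4,7,8,9); it reads the same forward and backward, and the interval DP gives dp[1][9] = 4.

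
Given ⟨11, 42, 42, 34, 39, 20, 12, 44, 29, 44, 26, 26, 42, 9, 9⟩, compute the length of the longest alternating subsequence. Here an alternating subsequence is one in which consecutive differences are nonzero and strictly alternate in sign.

A longest alternating subsequence is 11, 42, 34, 39, 20, 44, 29, 44, 26, 42, 9 (positions 1,2,4,5,6,8,9,10,11,13,14); its 10 consecutive differences strictly alternate in sign, and length 11 is optimal.

11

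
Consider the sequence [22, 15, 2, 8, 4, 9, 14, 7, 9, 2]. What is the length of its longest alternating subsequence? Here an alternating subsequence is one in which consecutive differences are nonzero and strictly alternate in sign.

Track the best alternating length ending on an up-step vs a down-step at each position: up/down = 1/1, 1/2, 1/2, 3/2, 3/4, 5/2, 5/2, 5/6, 7/6, 1/8.
The maximum over both is 8; one such subsequence is 22, 2, 8, 4, 9, 7, 9, 2.

8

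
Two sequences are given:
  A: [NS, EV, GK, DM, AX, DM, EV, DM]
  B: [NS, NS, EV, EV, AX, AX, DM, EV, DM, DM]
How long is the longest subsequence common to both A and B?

6

Backtracking the LCS table gives one alignment: NS (A1,B2) → EV (A2,B4) → AX (A5,B6) → DM (A6,B7) → EV (A7,B8) → DM (A8,B10).
So the longest common subsequence has length 6.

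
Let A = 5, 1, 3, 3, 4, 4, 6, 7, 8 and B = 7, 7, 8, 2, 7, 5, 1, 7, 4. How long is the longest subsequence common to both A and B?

A longest common subsequence is 5, 1, 4 (length 3); the LCS DP confirms no longer common subsequence exists.

3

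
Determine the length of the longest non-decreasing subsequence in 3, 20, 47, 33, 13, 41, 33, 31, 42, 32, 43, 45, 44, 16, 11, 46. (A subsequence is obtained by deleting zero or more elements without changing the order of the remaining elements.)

8

Let dp[i] be the longest non-decreasing subsequence ending at position i. Then dp = [1, 2, 3, 3, 2, 4, 4, 3, 5, 4, 6, 7, 7, 3, 2, 8].
The maximum is 8; one witness is 3, 20, 33, 41, 42, 43, 45, 46 at positions 1,2,4,6,9,11,12,16.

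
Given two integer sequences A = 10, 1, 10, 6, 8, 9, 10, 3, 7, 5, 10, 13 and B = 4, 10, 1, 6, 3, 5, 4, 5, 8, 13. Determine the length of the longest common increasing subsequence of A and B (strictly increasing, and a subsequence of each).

4

For each value that appears in both, track the longest common increasing run ending there.
The best achievable length is 4; one witness is 1, 3, 5, 13 (A-positions 2,8,10,12, B-positions 3,5,6,10).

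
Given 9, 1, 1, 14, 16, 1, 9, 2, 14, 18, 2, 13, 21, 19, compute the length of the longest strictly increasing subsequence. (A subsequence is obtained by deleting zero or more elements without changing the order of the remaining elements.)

5

Scanning left to right, the best length ending at each element is: 9→1, 1→1, 1→1, 14→2, 16→3, 1→1, 9→2, 2→2, 14→3, 18→4, 2→2, 13→3, 21→5, 19→5.
So the longest increasing subsequence has length 5, e.g. 9, 14, 16, 18, 21.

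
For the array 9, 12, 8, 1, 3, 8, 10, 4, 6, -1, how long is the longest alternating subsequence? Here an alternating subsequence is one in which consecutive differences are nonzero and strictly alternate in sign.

Track the best alternating length ending on an up-step vs a down-step at each position: up/down = 1/1, 2/1, 1/3, 1/3, 4/3, 4/3, 4/3, 4/5, 6/5, 1/7.
The maximum over both is 7; one such subsequence is 9, 12, 1, 8, 4, 6, -1.

7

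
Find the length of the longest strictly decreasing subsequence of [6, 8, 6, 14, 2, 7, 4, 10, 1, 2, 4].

4

Scanning left to right, the best length ending at each element is: 6→1, 8→1, 6→2, 14→1, 2→3, 7→2, 4→3, 10→2, 1→4, 2→4, 4→3.
So the longest decreasing subsequence has length 4, e.g. 8, 6, 2, 1.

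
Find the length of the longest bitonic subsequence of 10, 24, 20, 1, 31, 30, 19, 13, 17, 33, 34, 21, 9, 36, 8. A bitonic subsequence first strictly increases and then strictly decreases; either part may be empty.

Let inc[i] be the LIS ending at i and dec[i] the longest strictly decreasing subsequence starting at i. inc = [1, 2, 2, 1, 3, 3, 2, 2, 3, 4, 5, 4, 2, 6, 2], dec = [3, 6, 5, 1, 6, 5, 4, 3, 3, 4, 4, 3, 2, 2, 1].
max_i inc[i]+dec[i]−1 = 8, with one witness 10, 24, 31, 30, 19, 17, 9, 8.

8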